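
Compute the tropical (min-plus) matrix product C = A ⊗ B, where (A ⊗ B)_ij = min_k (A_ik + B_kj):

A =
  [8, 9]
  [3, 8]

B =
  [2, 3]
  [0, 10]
A ⊗ B =
  [9, 11]
  [5, 6]

Apply the min-plus product entry-by-entry:
  C[0][0] = min over k of (A[0][0] + B[0][0] = 8 + 2 = 10, A[0][1] + B[1][0] = 9 + 0 = 9) = 9 (attained at k = 1)
  C[0][1] = min over k of (A[0][0] + B[0][1] = 8 + 3 = 11, A[0][1] + B[1][1] = 9 + 10 = 19) = 11 (attained at k = 0)
  C[1][0] = min over k of (A[1][0] + B[0][0] = 3 + 2 = 5, A[1][1] + B[1][0] = 8 + 0 = 8) = 5 (attained at k = 0)
  C[1][1] = min over k of (A[1][0] + B[0][1] = 3 + 3 = 6, A[1][1] + B[1][1] = 8 + 10 = 18) = 6 (attained at k = 0)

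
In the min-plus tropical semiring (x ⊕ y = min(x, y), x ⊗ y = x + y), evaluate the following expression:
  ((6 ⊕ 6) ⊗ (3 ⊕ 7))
((6 ⊕ 6) ⊗ (3 ⊕ 7)) = 9

Expand innermost to outermost. Recall ⊕ takes the minimum of its arguments and ⊗ takes their sum. Working out the expression ((6 ⊕ 6) ⊗ (3 ⊕ 7)) gives 9.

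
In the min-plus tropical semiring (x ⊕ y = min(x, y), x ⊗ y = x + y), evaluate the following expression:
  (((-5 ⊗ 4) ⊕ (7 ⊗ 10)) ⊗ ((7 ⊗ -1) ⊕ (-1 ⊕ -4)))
(((-5 ⊗ 4) ⊕ (7 ⊗ 10)) ⊗ ((7 ⊗ -1) ⊕ (-1 ⊕ -4))) = -5

Expand innermost to outermost. Recall ⊕ takes the minimum of its arguments and ⊗ takes their sum. Working out the expression (((-5 ⊗ 4) ⊕ (7 ⊗ 10)) ⊗ ((7 ⊗ -1) ⊕ (-1 ⊕ -4))) gives -5.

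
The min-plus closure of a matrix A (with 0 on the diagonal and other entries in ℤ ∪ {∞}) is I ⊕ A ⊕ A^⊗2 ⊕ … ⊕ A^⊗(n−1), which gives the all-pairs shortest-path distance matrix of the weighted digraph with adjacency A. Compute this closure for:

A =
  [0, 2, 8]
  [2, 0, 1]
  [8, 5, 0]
Closure =
  [0, 2, 3]
  [2, 0, 1]
  [7, 5, 0]

This is the Floyd-Warshall all-pairs shortest-path computation. For each intermediate vertex k = 0, 1, …, 2, update dist[i][j] ← min(dist[i][j], dist[i][k] + dist[k][j]). The final matrix gives, for each (i, j), the minimum total weight of any directed path from i to j (possibly empty when i = j).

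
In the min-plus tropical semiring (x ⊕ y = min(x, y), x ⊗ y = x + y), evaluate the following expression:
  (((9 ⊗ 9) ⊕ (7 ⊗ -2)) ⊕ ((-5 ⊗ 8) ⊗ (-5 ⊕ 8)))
(((9 ⊗ 9) ⊕ (7 ⊗ -2)) ⊕ ((-5 ⊗ 8) ⊗ (-5 ⊕ 8))) = -2

Expand innermost to outermost. Recall ⊕ takes the minimum of its arguments and ⊗ takes their sum. Working out the expression (((9 ⊗ 9) ⊕ (7 ⊗ -2)) ⊕ ((-5 ⊗ 8) ⊗ (-5 ⊕ 8))) gives -2.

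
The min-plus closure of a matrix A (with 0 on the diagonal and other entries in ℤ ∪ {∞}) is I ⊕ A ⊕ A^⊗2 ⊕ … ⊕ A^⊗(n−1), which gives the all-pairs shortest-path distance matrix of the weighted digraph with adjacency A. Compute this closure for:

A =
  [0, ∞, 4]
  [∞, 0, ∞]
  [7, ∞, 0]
Closure =
  [0, ∞, 4]
  [∞, 0, ∞]
  [7, ∞, 0]

This is the Floyd-Warshall all-pairs shortest-path computation. For each intermediate vertex k = 0, 1, …, 2, update dist[i][j] ← min(dist[i][j], dist[i][k] + dist[k][j]). The final matrix gives, for each (i, j), the minimum total weight of any directed path from i to j (possibly empty when i = j).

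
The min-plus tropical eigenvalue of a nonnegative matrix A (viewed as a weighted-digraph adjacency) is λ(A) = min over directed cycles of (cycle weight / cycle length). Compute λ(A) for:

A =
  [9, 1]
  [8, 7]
λ(A) = 9/2

Enumerate directed cycles and compute their means (weight / length). Sample:
  cycle 0 → 0: weight = 9, length = 1, mean = 9/1 ≈ 9.000
  cycle 1 → 1: weight = 7, length = 1, mean = 7/1 ≈ 7.000
  cycle 0 → 1 → 0: weight = 9, length = 2, mean = 9/2 ≈ 4.500
  cycle 1 → 0 → 1: weight = 9, length = 2, mean = 9/2 ≈ 4.500
Minimum mean = 4.500, attained e.g. along the cycle 0 → 1 → 0 with weight 9 and length 2. So λ(A) = 9/2 = 9/2.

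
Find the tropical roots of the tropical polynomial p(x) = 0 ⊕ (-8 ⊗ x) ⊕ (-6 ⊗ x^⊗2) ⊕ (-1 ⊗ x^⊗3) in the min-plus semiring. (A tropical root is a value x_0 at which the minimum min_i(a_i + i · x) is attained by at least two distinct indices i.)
Roots: {-5, -2, 8}

Each tropical root is a break point of the lower envelope of the lines y = a_i + i · x (there are 4 lines, with slopes 0, 1, ..., 3). Only the lines that attain the minimum somewhere contribute to roots; other lines are dominated. Here the surviving (envelope) indices are i = 3, i = 2, i = 1, i = 0.
Intersections between consecutive envelope lines give the roots: for adjacent envelope indices i < j the intersection is x = (a_i − a_j) / (j − i). Reading off the sorted break points: {-5, -2, 8}.
Verification: at each break x_0, at least two indices attain the minimum of min_i(a_i + i · x_0).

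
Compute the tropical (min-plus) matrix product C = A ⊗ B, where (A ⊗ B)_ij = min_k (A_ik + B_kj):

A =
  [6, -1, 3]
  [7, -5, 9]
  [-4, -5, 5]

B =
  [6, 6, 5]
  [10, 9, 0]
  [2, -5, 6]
A ⊗ B =
  [5, -2, -1]
  [5, 4, -5]
  [2, 0, -5]

Apply the min-plus product entry-by-entry:
  C[0][0] = min over k of (A[0][0] + B[0][0] = 6 + 6 = 12, A[0][1] + B[1][0] = -1 + 10 = 9, A[0][2] + B[2][0] = 3 + 2 = 5) = 5 (attained at k = 2)
  C[0][1] = min over k of (A[0][0] + B[0][1] = 6 + 6 = 12, A[0][1] + B[1][1] = -1 + 9 = 8, A[0][2] + B[2][1] = 3 + -5 = -2) = -2 (attained at k = 2)
  C[0][2] = min over k of (A[0][0] + B[0][2] = 6 + 5 = 11, A[0][1] + B[1][2] = -1 + 0 = -1, A[0][2] + B[2][2] = 3 + 6 = 9) = -1 (attained at k = 1)
  C[1][0] = min over k of (A[1][0] + B[0][0] = 7 + 6 = 13, A[1][1] + B[1][0] = -5 + 10 = 5, A[1][2] + B[2][0] = 9 + 2 = 11) = 5 (attained at k = 1)
  C[1][1] = min over k of (A[1][0] + B[0][1] = 7 + 6 = 13, A[1][1] + B[1][1] = -5 + 9 = 4, A[1][2] + B[2][1] = 9 + -5 = 4) = 4 (attained at k = 1)
  C[1][2] = min over k of (A[1][0] + B[0][2] = 7 + 5 = 12, A[1][1] + B[1][2] = -5 + 0 = -5, A[1][2] + B[2][2] = 9 + 6 = 15) = -5 (attained at k = 1)
  C[2][0] = min over k of (A[2][0] + B[0][0] = -4 + 6 = 2, A[2][1] + B[1][0] = -5 + 10 = 5, A[2][2] + B[2][0] = 5 + 2 = 7) = 2 (attained at k = 0)
  C[2][1] = min over k of (A[2][0] + B[0][1] = -4 + 6 = 2, A[2][1] + B[1][1] = -5 + 9 = 4, A[2][2] + B[2][1] = 5 + -5 = 0) = 0 (attained at k = 2)
  C[2][2] = min over k of (A[2][0] + B[0][2] = -4 + 5 = 1, A[2][1] + B[1][2] = -5 + 0 = -5, A[2][2] + B[2][2] = 5 + 6 = 11) = -5 (attained at k = 1)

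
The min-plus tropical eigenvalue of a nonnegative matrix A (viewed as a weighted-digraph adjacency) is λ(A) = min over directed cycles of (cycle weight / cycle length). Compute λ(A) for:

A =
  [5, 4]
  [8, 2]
λ(A) = 2

Enumerate directed cycles and compute their means (weight / length). Sample:
  cycle 0 → 0: weight = 5, length = 1, mean = 5/1 ≈ 5.000
  cycle 1 → 1: weight = 2, length = 1, mean = 2/1 ≈ 2.000
  cycle 0 → 1 → 0: weight = 12, length = 2, mean = 12/2 ≈ 6.000
  cycle 1 → 0 → 1: weight = 12, length = 2, mean = 12/2 ≈ 6.000
Minimum mean = 2.000, attained e.g. along the cycle 1 → 1 with weight 2 and length 1. So λ(A) = 2/1 = 2.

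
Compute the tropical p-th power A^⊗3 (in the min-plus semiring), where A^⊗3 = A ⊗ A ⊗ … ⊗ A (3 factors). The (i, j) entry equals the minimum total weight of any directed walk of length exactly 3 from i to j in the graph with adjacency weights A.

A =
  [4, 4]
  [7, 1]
A^⊗3 =
  [12, 6]
  [9, 3]

Each entry (A^⊗3)_ij equals the minimum over all length-3 walks i = v_0 → v_1 → … → v_3 = j of Σ_t A[v_t][v_{t+1}]. For example, for (i, j) = (0, 1) we minimise over 4 possible intermediate vertex sequences; the minimum is 6, attained along the walk 0 → 1 → 1 → 1.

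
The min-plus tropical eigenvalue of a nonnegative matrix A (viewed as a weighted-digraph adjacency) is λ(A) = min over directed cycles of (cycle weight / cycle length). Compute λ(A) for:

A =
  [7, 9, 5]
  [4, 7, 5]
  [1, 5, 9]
λ(A) = 3

Enumerate directed cycles and compute their means (weight / length). Sample:
  cycle 0 → 0: weight = 7, length = 1, mean = 7/1 ≈ 7.000
  cycle 1 → 1: weight = 7, length = 1, mean = 7/1 ≈ 7.000
  cycle 2 → 2: weight = 9, length = 1, mean = 9/1 ≈ 9.000
  cycle 0 → 1 → 0: weight = 13, length = 2, mean = 13/2 ≈ 6.500
  cycle 0 → 2 → 0: weight = 6, length = 2, mean = 6/2 ≈ 3.000
  cycle 1 → 0 → 1: weight = 13, length = 2, mean = 13/2 ≈ 6.500
Minimum mean = 3.000, attained e.g. along the cycle 0 → 2 → 0 with weight 6 and length 2. So λ(A) = 6/2 = 3.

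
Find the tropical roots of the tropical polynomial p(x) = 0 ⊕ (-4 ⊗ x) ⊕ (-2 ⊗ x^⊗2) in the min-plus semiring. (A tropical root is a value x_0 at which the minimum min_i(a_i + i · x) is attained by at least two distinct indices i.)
Roots: {-2, 4}

Each tropical root is a break point of the lower envelope of the lines y = a_i + i · x (there are 3 lines, with slopes 0, 1, ..., 2). Only the lines that attain the minimum somewhere contribute to roots; other lines are dominated. Here the surviving (envelope) indices are i = 2, i = 1, i = 0.
Intersections between consecutive envelope lines give the roots: for adjacent envelope indices i < j the intersection is x = (a_i − a_j) / (j − i). Reading off the sorted break points: {-2, 4}.
Verification: at each break x_0, at least two indices attain the minimum of min_i(a_i + i · x_0).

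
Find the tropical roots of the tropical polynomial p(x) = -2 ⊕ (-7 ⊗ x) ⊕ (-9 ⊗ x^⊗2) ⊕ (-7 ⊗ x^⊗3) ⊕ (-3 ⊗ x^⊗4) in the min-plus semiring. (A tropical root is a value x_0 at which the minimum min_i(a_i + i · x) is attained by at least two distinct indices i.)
Roots: {-4, -2, 2, 5}

Each tropical root is a break point of the lower envelope of the lines y = a_i + i · x (there are 5 lines, with slopes 0, 1, ..., 4). Only the lines that attain the minimum somewhere contribute to roots; other lines are dominated. Here the surviving (envelope) indices are i = 4, i = 3, i = 2, i = 1, i = 0.
Intersections between consecutive envelope lines give the roots: for adjacent envelope indices i < j the intersection is x = (a_i − a_j) / (j − i). Reading off the sorted break points: {-4, -2, 2, 5}.
Verification: at each break x_0, at least two indices attain the minimum of min_i(a_i + i · x_0).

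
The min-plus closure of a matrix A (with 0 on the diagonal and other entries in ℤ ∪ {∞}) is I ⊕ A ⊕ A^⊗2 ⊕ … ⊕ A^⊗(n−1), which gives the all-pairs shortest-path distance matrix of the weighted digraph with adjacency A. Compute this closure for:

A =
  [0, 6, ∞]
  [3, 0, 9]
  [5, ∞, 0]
Closure =
  [0, 6, 15]
  [3, 0, 9]
  [5, 11, 0]

This is the Floyd-Warshall all-pairs shortest-path computation. For each intermediate vertex k = 0, 1, …, 2, update dist[i][j] ← min(dist[i][j], dist[i][k] + dist[k][j]). The final matrix gives, for each (i, j), the minimum total weight of any directed path from i to j (possibly empty when i = j).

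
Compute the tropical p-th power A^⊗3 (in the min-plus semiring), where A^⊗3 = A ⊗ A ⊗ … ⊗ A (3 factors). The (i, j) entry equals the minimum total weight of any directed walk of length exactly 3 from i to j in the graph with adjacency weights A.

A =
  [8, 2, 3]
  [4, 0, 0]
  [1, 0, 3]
A^⊗3 =
  [3, 2, 2]
  [1, 0, 0]
  [1, 0, 0]

Each entry (A^⊗3)_ij equals the minimum over all length-3 walks i = v_0 → v_1 → … → v_3 = j of Σ_t A[v_t][v_{t+1}]. For example, for (i, j) = (0, 2) we minimise over 9 possible intermediate vertex sequences; the minimum is 2, attained along the walk 0 → 1 → 1 → 2.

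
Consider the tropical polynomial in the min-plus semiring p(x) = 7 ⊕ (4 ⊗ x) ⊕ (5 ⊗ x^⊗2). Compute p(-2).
p(-2) = 1

A tropical monomial a ⊗ x^⊗i evaluates to a + i · x. Evaluating each term at x = -2:
  Term 0 contributes 7 + 0 · -2 = 7
  Term 1 contributes 4 + 1 · -2 = 2
  Term 2 contributes 5 + 2 · -2 = 1
p(-2) = ⊕ of these = min[7, 2, 1] = 1.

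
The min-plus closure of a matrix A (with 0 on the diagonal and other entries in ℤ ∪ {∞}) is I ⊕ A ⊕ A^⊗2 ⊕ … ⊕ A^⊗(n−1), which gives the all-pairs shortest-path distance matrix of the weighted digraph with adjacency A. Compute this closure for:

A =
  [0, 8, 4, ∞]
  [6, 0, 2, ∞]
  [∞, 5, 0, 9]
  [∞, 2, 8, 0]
Closure =
  [0, 8, 4, 13]
  [6, 0, 2, 11]
  [11, 5, 0, 9]
  [8, 2, 4, 0]

This is the Floyd-Warshall all-pairs shortest-path computation. For each intermediate vertex k = 0, 1, …, 3, update dist[i][j] ← min(dist[i][j], dist[i][k] + dist[k][j]). The final matrix gives, for each (i, j), the minimum total weight of any directed path from i to j (possibly empty when i = j).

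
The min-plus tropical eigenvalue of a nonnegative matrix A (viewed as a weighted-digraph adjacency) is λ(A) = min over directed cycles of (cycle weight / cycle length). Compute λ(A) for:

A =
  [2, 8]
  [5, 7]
λ(A) = 2

Enumerate directed cycles and compute their means (weight / length). Sample:
  cycle 0 → 0: weight = 2, length = 1, mean = 2/1 ≈ 2.000
  cycle 1 → 1: weight = 7, length = 1, mean = 7/1 ≈ 7.000
  cycle 0 → 1 → 0: weight = 13, length = 2, mean = 13/2 ≈ 6.500
  cycle 1 → 0 → 1: weight = 13, length = 2, mean = 13/2 ≈ 6.500
Minimum mean = 2.000, attained e.g. along the cycle 0 → 0 with weight 2 and length 1. So λ(A) = 2/1 = 2.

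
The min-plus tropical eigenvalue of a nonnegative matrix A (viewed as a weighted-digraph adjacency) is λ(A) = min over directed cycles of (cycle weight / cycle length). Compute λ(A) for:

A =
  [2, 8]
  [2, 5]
λ(A) = 2

Enumerate directed cycles and compute their means (weight / length). Sample:
  cycle 0 → 0: weight = 2, length = 1, mean = 2/1 ≈ 2.000
  cycle 1 → 1: weight = 5, length = 1, mean = 5/1 ≈ 5.000
  cycle 0 → 1 → 0: weight = 10, length = 2, mean = 10/2 ≈ 5.000
  cycle 1 → 0 → 1: weight = 10, length = 2, mean = 10/2 ≈ 5.000
Minimum mean = 2.000, attained e.g. along the cycle 0 → 0 with weight 2 and length 1. So λ(A) = 2/1 = 2.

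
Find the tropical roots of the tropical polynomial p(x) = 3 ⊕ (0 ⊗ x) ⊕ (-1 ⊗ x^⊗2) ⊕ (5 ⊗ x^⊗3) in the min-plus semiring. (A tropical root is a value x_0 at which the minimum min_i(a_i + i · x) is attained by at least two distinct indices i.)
Roots: {-6, 1, 3}

Each tropical root is a break point of the lower envelope of the lines y = a_i + i · x (there are 4 lines, with slopes 0, 1, ..., 3). Only the lines that attain the minimum somewhere contribute to roots; other lines are dominated. Here the surviving (envelope) indices are i = 3, i = 2, i = 1, i = 0.
Intersections between consecutive envelope lines give the roots: for adjacent envelope indices i < j the intersection is x = (a_i − a_j) / (j − i). Reading off the sorted break points: {-6, 1, 3}.
Verification: at each break x_0, at least two indices attain the minimum of min_i(a_i + i · x_0).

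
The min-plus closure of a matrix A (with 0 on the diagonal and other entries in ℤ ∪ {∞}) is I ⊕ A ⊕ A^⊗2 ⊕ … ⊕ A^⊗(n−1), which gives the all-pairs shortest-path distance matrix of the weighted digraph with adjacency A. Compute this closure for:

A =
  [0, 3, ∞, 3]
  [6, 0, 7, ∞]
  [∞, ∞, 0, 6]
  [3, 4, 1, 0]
Closure =
  [0, 3, 4, 3]
  [6, 0, 7, 9]
  [9, 10, 0, 6]
  [3, 4, 1, 0]

This is the Floyd-Warshall all-pairs shortest-path computation. For each intermediate vertex k = 0, 1, …, 3, update dist[i][j] ← min(dist[i][j], dist[i][k] + dist[k][j]). The final matrix gives, for each (i, j), the minimum total weight of any directed path from i to j (possibly empty when i = j).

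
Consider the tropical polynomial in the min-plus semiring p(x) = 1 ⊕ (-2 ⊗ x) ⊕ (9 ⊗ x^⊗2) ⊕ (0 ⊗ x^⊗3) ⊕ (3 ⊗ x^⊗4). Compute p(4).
p(4) = 1

A tropical monomial a ⊗ x^⊗i evaluates to a + i · x. Evaluating each term at x = 4:
  Term 0 contributes 1 + 0 · 4 = 1
  Term 1 contributes -2 + 1 · 4 = 2
  Term 2 contributes 9 + 2 · 4 = 17
  Term 3 contributes 0 + 3 · 4 = 12
  Term 4 contributes 3 + 4 · 4 = 19
p(4) = ⊕ of these = min[1, 2, 17, 12, 19] = 1.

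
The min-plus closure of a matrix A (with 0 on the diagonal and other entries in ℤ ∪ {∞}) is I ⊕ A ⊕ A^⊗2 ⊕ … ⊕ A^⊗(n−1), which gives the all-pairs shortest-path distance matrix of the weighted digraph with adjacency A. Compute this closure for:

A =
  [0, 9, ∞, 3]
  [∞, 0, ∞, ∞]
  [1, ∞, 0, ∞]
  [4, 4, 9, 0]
Closure =
  [0, 7, 12, 3]
  [∞, 0, ∞, ∞]
  [1, 8, 0, 4]
  [4, 4, 9, 0]

This is the Floyd-Warshall all-pairs shortest-path computation. For each intermediate vertex k = 0, 1, …, 3, update dist[i][j] ← min(dist[i][j], dist[i][k] + dist[k][j]). The final matrix gives, for each (i, j), the minimum total weight of any directed path from i to j (possibly empty when i = j).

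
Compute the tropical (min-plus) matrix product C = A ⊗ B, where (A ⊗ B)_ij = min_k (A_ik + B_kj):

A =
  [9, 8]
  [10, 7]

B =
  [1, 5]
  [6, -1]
A ⊗ B =
  [10, 7]
  [11, 6]

Apply the min-plus product entry-by-entry:
  C[0][0] = min over k of (A[0][0] + B[0][0] = 9 + 1 = 10, A[0][1] + B[1][0] = 8 + 6 = 14) = 10 (attained at k = 0)
  C[0][1] = min over k of (A[0][0] + B[0][1] = 9 + 5 = 14, A[0][1] + B[1][1] = 8 + -1 = 7) = 7 (attained at k = 1)
  C[1][0] = min over k of (A[1][0] + B[0][0] = 10 + 1 = 11, A[1][1] + B[1][0] = 7 + 6 = 13) = 11 (attained at k = 0)
  C[1][1] = min over k of (A[1][0] + B[0][1] = 10 + 5 = 15, A[1][1] + B[1][1] = 7 + -1 = 6) = 6 (attained at k = 1)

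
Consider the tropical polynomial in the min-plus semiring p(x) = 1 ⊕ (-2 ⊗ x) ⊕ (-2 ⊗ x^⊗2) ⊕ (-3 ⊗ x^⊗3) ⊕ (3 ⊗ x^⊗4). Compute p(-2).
p(-2) = -9

A tropical monomial a ⊗ x^⊗i evaluates to a + i · x. Evaluating each term at x = -2:
  Term 0 contributes 1 + 0 · -2 = 1
  Term 1 contributes -2 + 1 · -2 = -4
  Term 2 contributes -2 + 2 · -2 = -6
  Term 3 contributes -3 + 3 · -2 = -9
  Term 4 contributes 3 + 4 · -2 = -5
p(-2) = ⊕ of these = min[1, -4, -6, -9, -5] = -9.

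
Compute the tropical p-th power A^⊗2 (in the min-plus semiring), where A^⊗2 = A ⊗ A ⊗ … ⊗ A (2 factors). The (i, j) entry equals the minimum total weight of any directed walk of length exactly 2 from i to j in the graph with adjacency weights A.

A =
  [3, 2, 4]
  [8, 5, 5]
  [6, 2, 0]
A^⊗2 =
  [6, 5, 4]
  [11, 7, 5]
  [6, 2, 0]

Each entry (A^⊗2)_ij equals the minimum over all length-2 walks i = v_0 → v_1 → … → v_2 = j of Σ_t A[v_t][v_{t+1}]. For example, for (i, j) = (0, 2) we minimise over 3 possible intermediate vertex sequences; the minimum is 4, attained along the walk 0 → 2 → 2.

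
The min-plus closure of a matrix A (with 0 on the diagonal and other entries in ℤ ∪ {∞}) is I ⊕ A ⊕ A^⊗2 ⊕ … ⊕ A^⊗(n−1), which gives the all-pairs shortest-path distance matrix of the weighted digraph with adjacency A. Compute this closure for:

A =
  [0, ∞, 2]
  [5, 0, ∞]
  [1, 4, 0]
Closure =
  [0, 6, 2]
  [5, 0, 7]
  [1, 4, 0]

This is the Floyd-Warshall all-pairs shortest-path computation. For each intermediate vertex k = 0, 1, …, 2, update dist[i][j] ← min(dist[i][j], dist[i][k] + dist[k][j]). The final matrix gives, for each (i, j), the minimum total weight of any directed path from i to j (possibly empty when i = j).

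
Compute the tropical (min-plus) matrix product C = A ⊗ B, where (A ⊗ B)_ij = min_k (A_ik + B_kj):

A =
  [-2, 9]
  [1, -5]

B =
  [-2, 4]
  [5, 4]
A ⊗ B =
  [-4, 2]
  [-1, -1]

Apply the min-plus product entry-by-entry:
  C[0][0] = min over k of (A[0][0] + B[0][0] = -2 + -2 = -4, A[0][1] + B[1][0] = 9 + 5 = 14) = -4 (attained at k = 0)
  C[0][1] = min over k of (A[0][0] + B[0][1] = -2 + 4 = 2, A[0][1] + B[1][1] = 9 + 4 = 13) = 2 (attained at k = 0)
  C[1][0] = min over k of (A[1][0] + B[0][0] = 1 + -2 = -1, A[1][1] + B[1][0] = -5 + 5 = 0) = -1 (attained at k = 0)
  C[1][1] = min over k of (A[1][0] + B[0][1] = 1 + 4 = 5, A[1][1] + B[1][1] = -5 + 4 = -1) = -1 (attained at k = 1)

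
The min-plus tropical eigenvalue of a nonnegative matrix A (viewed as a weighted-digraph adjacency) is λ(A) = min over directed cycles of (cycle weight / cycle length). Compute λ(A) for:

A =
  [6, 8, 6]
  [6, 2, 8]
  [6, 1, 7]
λ(A) = 2

Enumerate directed cycles and compute their means (weight / length). Sample:
  cycle 0 → 0: weight = 6, length = 1, mean = 6/1 ≈ 6.000
  cycle 1 → 1: weight = 2, length = 1, mean = 2/1 ≈ 2.000
  cycle 2 → 2: weight = 7, length = 1, mean = 7/1 ≈ 7.000
  cycle 0 → 1 → 0: weight = 14, length = 2, mean = 14/2 ≈ 7.000
  cycle 0 → 2 → 0: weight = 12, length = 2, mean = 12/2 ≈ 6.000
  cycle 1 → 0 → 1: weight = 14, length = 2, mean = 14/2 ≈ 7.000
Minimum mean = 2.000, attained e.g. along the cycle 1 → 1 with weight 2 and length 1. So λ(A) = 2/1 = 2.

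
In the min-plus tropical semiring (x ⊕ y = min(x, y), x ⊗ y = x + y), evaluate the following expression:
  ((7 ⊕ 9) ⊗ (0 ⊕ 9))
((7 ⊕ 9) ⊗ (0 ⊕ 9)) = 7

Expand innermost to outermost. Recall ⊕ takes the minimum of its arguments and ⊗ takes their sum. Working out the expression ((7 ⊕ 9) ⊗ (0 ⊕ 9)) gives 7.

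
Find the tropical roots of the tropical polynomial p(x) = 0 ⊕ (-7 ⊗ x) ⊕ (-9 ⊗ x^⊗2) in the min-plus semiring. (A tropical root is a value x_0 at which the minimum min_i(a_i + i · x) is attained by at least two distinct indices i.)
Roots: {2, 7}

Each tropical root is a break point of the lower envelope of the lines y = a_i + i · x (there are 3 lines, with slopes 0, 1, ..., 2). Only the lines that attain the minimum somewhere contribute to roots; other lines are dominated. Here the surviving (envelope) indices are i = 2, i = 1, i = 0.
Intersections between consecutive envelope lines give the roots: for adjacent envelope indices i < j the intersection is x = (a_i − a_j) / (j − i). Reading off the sorted break points: {2, 7}.
Verification: at each break x_0, at least two indices attain the minimum of min_i(a_i + i · x_0).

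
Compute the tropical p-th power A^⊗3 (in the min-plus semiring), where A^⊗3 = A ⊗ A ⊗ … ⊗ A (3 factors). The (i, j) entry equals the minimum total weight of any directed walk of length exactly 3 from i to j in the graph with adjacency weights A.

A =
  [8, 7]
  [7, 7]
A^⊗3 =
  [21, 21]
  [21, 21]

Each entry (A^⊗3)_ij equals the minimum over all length-3 walks i = v_0 → v_1 → … → v_3 = j of Σ_t A[v_t][v_{t+1}]. For example, for (i, j) = (0, 1) we minimise over 4 possible intermediate vertex sequences; the minimum is 21, attained along the walk 0 → 1 → 0 → 1.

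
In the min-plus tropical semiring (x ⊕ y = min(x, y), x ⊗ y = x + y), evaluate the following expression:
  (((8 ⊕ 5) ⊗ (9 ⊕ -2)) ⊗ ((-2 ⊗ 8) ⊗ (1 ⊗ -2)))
(((8 ⊕ 5) ⊗ (9 ⊕ -2)) ⊗ ((-2 ⊗ 8) ⊗ (1 ⊗ -2))) = 8

Expand innermost to outermost. Recall ⊕ takes the minimum of its arguments and ⊗ takes their sum. Working out the expression (((8 ⊕ 5) ⊗ (9 ⊕ -2)) ⊗ ((-2 ⊗ 8) ⊗ (1 ⊗ -2))) gives 8.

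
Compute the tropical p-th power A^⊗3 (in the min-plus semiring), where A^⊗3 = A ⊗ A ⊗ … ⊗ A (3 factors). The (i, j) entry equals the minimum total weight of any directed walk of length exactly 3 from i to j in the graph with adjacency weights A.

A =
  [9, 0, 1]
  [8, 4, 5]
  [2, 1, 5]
A^⊗3 =
  [7, 3, 4]
  [11, 7, 8]
  [5, 4, 7]

Each entry (A^⊗3)_ij equals the minimum over all length-3 walks i = v_0 → v_1 → … → v_3 = j of Σ_t A[v_t][v_{t+1}]. For example, for (i, j) = (0, 2) we minimise over 9 possible intermediate vertex sequences; the minimum is 4, attained along the walk 0 → 2 → 0 → 2.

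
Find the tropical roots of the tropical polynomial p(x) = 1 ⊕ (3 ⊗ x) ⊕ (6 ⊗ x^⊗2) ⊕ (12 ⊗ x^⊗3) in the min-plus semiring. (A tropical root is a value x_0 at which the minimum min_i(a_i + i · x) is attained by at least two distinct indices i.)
Roots: {-6, -3, -2}

Each tropical root is a break point of the lower envelope of the lines y = a_i + i · x (there are 4 lines, with slopes 0, 1, ..., 3). Only the lines that attain the minimum somewhere contribute to roots; other lines are dominated. Here the surviving (envelope) indices are i = 3, i = 2, i = 1, i = 0.
Intersections between consecutive envelope lines give the roots: for adjacent envelope indices i < j the intersection is x = (a_i − a_j) / (j − i). Reading off the sorted break points: {-6, -3, -2}.
Verification: at each break x_0, at least two indices attain the minimum of min_i(a_i + i · x_0).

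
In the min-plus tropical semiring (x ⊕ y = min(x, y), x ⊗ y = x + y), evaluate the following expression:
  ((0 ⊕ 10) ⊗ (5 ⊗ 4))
((0 ⊕ 10) ⊗ (5 ⊗ 4)) = 9

Expand innermost to outermost. Recall ⊕ takes the minimum of its arguments and ⊗ takes their sum. Working out the expression ((0 ⊕ 10) ⊗ (5 ⊗ 4)) gives 9.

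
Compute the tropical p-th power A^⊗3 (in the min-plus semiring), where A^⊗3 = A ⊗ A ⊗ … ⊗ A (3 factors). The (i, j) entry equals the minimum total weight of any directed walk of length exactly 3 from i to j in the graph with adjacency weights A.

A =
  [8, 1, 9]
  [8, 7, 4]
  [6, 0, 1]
A^⊗3 =
  [11, 5, 6]
  [11, 5, 6]
  [8, 2, 3]

Each entry (A^⊗3)_ij equals the minimum over all length-3 walks i = v_0 → v_1 → … → v_3 = j of Σ_t A[v_t][v_{t+1}]. For example, for (i, j) = (0, 2) we minimise over 9 possible intermediate vertex sequences; the minimum is 6, attained along the walk 0 → 1 → 2 → 2.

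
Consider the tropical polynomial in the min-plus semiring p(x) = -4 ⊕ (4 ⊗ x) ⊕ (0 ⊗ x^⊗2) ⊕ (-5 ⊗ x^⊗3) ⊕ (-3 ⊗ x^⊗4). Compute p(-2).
p(-2) = -11

A tropical monomial a ⊗ x^⊗i evaluates to a + i · x. Evaluating each term at x = -2:
  Term 0 contributes -4 + 0 · -2 = -4
  Term 1 contributes 4 + 1 · -2 = 2
  Term 2 contributes 0 + 2 · -2 = -4
  Term 3 contributes -5 + 3 · -2 = -11
  Term 4 contributes -3 + 4 · -2 = -11
p(-2) = ⊕ of these = min[-4, 2, -4, -11, -11] = -11.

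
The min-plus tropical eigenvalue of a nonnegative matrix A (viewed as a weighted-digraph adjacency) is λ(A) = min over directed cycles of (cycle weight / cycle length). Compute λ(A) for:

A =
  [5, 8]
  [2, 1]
λ(A) = 1

Enumerate directed cycles and compute their means (weight / length). Sample:
  cycle 0 → 0: weight = 5, length = 1, mean = 5/1 ≈ 5.000
  cycle 1 → 1: weight = 1, length = 1, mean = 1/1 ≈ 1.000
  cycle 0 → 1 → 0: weight = 10, length = 2, mean = 10/2 ≈ 5.000
  cycle 1 → 0 → 1: weight = 10, length = 2, mean = 10/2 ≈ 5.000
Minimum mean = 1.000, attained e.g. along the cycle 1 → 1 with weight 1 and length 1. So λ(A) = 1/1 = 1.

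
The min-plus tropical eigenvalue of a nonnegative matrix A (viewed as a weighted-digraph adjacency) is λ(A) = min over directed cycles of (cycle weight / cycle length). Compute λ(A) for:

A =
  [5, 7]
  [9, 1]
λ(A) = 1

Enumerate directed cycles and compute their means (weight / length). Sample:
  cycle 0 → 0: weight = 5, length = 1, mean = 5/1 ≈ 5.000
  cycle 1 → 1: weight = 1, length = 1, mean = 1/1 ≈ 1.000
  cycle 0 → 1 → 0: weight = 16, length = 2, mean = 16/2 ≈ 8.000
  cycle 1 → 0 → 1: weight = 16, length = 2, mean = 16/2 ≈ 8.000
Minimum mean = 1.000, attained e.g. along the cycle 1 → 1 with weight 1 and length 1. So λ(A) = 1/1 = 1.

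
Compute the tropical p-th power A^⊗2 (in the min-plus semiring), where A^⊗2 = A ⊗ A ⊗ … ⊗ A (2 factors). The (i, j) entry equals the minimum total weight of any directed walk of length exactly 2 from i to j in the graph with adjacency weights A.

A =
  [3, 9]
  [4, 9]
A^⊗2 =
  [6, 12]
  [7, 13]

Each entry (A^⊗2)_ij equals the minimum over all length-2 walks i = v_0 → v_1 → … → v_2 = j of Σ_t A[v_t][v_{t+1}]. For example, for (i, j) = (0, 1) we minimise over 2 possible intermediate vertex sequences; the minimum is 12, attained along the walk 0 → 0 → 1.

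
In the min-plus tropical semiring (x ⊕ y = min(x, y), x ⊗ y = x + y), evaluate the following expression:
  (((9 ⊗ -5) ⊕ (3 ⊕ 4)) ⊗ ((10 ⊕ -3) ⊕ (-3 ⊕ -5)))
(((9 ⊗ -5) ⊕ (3 ⊕ 4)) ⊗ ((10 ⊕ -3) ⊕ (-3 ⊕ -5))) = -2

Expand innermost to outermost. Recall ⊕ takes the minimum of its arguments and ⊗ takes their sum. Working out the expression (((9 ⊗ -5) ⊕ (3 ⊕ 4)) ⊗ ((10 ⊕ -3) ⊕ (-3 ⊕ -5))) gives -2.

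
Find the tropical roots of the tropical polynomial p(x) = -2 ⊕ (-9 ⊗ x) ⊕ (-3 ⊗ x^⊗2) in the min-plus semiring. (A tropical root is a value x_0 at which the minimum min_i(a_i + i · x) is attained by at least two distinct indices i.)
Roots: {-6, 7}

Each tropical root is a break point of the lower envelope of the lines y = a_i + i · x (there are 3 lines, with slopes 0, 1, ..., 2). Only the lines that attain the minimum somewhere contribute to roots; other lines are dominated. Here the surviving (envelope) indices are i = 2, i = 1, i = 0.
Intersections between consecutive envelope lines give the roots: for adjacent envelope indices i < j the intersection is x = (a_i − a_j) / (j − i). Reading off the sorted break points: {-6, 7}.
Verification: at each break x_0, at least two indices attain the minimum of min_i(a_i + i · x_0).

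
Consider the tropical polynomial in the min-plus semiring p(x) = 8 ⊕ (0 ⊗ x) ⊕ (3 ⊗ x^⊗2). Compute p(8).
p(8) = 8

A tropical monomial a ⊗ x^⊗i evaluates to a + i · x. Evaluating each term at x = 8:
  Term 0 contributes 8 + 0 · 8 = 8
  Term 1 contributes 0 + 1 · 8 = 8
  Term 2 contributes 3 + 2 · 8 = 19
p(8) = ⊕ of these = min[8, 8, 19] = 8.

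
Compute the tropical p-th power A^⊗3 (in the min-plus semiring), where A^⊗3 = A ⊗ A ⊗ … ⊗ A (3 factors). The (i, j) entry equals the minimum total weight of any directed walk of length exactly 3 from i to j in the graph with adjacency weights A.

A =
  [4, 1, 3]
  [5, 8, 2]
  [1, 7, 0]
A^⊗3 =
  [4, 5, 3]
  [3, 4, 2]
  [1, 2, 0]

Each entry (A^⊗3)_ij equals the minimum over all length-3 walks i = v_0 → v_1 → … → v_3 = j of Σ_t A[v_t][v_{t+1}]. For example, for (i, j) = (0, 2) we minimise over 9 possible intermediate vertex sequences; the minimum is 3, attained along the walk 0 → 1 → 2 → 2.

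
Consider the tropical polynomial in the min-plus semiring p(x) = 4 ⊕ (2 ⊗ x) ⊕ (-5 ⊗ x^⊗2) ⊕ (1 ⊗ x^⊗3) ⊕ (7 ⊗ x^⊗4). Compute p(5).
p(5) = 4

A tropical monomial a ⊗ x^⊗i evaluates to a + i · x. Evaluating each term at x = 5:
  Term 0 contributes 4 + 0 · 5 = 4
  Term 1 contributes 2 + 1 · 5 = 7
  Term 2 contributes -5 + 2 · 5 = 5
  Term 3 contributes 1 + 3 · 5 = 16
  Term 4 contributes 7 + 4 · 5 = 27
p(5) = ⊕ of these = min[4, 7, 5, 16, 27] = 4.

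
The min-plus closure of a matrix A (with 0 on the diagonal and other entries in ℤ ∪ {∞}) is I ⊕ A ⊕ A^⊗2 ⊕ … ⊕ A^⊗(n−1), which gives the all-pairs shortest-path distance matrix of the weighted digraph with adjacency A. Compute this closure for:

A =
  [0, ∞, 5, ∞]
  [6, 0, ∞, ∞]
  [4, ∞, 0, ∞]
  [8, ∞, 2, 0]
Closure =
  [0, ∞, 5, ∞]
  [6, 0, 11, ∞]
  [4, ∞, 0, ∞]
  [6, ∞, 2, 0]

This is the Floyd-Warshall all-pairs shortest-path computation. For each intermediate vertex k = 0, 1, …, 3, update dist[i][j] ← min(dist[i][j], dist[i][k] + dist[k][j]). The final matrix gives, for each (i, j), the minimum total weight of any directed path from i to j (possibly empty when i = j).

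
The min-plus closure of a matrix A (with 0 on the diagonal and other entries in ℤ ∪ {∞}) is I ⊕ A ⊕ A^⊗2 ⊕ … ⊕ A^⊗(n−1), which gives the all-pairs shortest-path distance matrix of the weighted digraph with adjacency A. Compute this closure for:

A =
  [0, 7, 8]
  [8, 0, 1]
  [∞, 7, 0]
Closure =
  [0, 7, 8]
  [8, 0, 1]
  [15, 7, 0]

This is the Floyd-Warshall all-pairs shortest-path computation. For each intermediate vertex k = 0, 1, …, 2, update dist[i][j] ← min(dist[i][j], dist[i][k] + dist[k][j]). The final matrix gives, for each (i, j), the minimum total weight of any directed path from i to j (possibly empty when i = j).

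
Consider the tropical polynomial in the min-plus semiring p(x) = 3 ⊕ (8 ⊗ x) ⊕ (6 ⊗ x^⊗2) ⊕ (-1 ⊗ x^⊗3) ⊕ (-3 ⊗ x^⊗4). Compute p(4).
p(4) = 3

A tropical monomial a ⊗ x^⊗i evaluates to a + i · x. Evaluating each term at x = 4:
  Term 0 contributes 3 + 0 · 4 = 3
  Term 1 contributes 8 + 1 · 4 = 12
  Term 2 contributes 6 + 2 · 4 = 14
  Term 3 contributes -1 + 3 · 4 = 11
  Term 4 contributes -3 + 4 · 4 = 13
p(4) = ⊕ of these = min[3, 12, 14, 11, 13] = 3.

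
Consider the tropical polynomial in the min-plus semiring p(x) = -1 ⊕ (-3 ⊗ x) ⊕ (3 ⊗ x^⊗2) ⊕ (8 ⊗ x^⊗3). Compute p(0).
p(0) = -3

A tropical monomial a ⊗ x^⊗i evaluates to a + i · x. Evaluating each term at x = 0:
  Term 0 contributes -1 + 0 · 0 = -1
  Term 1 contributes -3 + 1 · 0 = -3
  Term 2 contributes 3 + 2 · 0 = 3
  Term 3 contributes 8 + 3 · 0 = 8
p(0) = ⊕ of these = min[-1, -3, 3, 8] = -3.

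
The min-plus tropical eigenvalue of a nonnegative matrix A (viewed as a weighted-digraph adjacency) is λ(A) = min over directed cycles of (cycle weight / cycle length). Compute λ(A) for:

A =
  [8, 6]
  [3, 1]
λ(A) = 1

Enumerate directed cycles and compute their means (weight / length). Sample:
  cycle 0 → 0: weight = 8, length = 1, mean = 8/1 ≈ 8.000
  cycle 1 → 1: weight = 1, length = 1, mean = 1/1 ≈ 1.000
  cycle 0 → 1 → 0: weight = 9, length = 2, mean = 9/2 ≈ 4.500
  cycle 1 → 0 → 1: weight = 9, length = 2, mean = 9/2 ≈ 4.500
Minimum mean = 1.000, attained e.g. along the cycle 1 → 1 with weight 1 and length 1. So λ(A) = 1/1 = 1.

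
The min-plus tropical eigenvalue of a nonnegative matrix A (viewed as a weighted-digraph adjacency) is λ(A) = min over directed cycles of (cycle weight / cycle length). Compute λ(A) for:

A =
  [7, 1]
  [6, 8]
λ(A) = 7/2

Enumerate directed cycles and compute their means (weight / length). Sample:
  cycle 0 → 0: weight = 7, length = 1, mean = 7/1 ≈ 7.000
  cycle 1 → 1: weight = 8, length = 1, mean = 8/1 ≈ 8.000
  cycle 0 → 1 → 0: weight = 7, length = 2, mean = 7/2 ≈ 3.500
  cycle 1 → 0 → 1: weight = 7, length = 2, mean = 7/2 ≈ 3.500
Minimum mean = 3.500, attained e.g. along the cycle 0 → 1 → 0 with weight 7 and length 2. So λ(A) = 7/2 = 7/2.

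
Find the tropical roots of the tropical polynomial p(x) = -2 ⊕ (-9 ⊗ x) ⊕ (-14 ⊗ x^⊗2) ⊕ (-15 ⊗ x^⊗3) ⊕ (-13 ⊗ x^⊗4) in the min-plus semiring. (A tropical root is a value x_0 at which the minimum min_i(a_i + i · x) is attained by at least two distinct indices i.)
Roots: {-2, 1, 5, 7}

Each tropical root is a break point of the lower envelope of the lines y = a_i + i · x (there are 5 lines, with slopes 0, 1, ..., 4). Only the lines that attain the minimum somewhere contribute to roots; other lines are dominated. Here the surviving (envelope) indices are i = 4, i = 3, i = 2, i = 1, i = 0.
Intersections between consecutive envelope lines give the roots: for adjacent envelope indices i < j the intersection is x = (a_i − a_j) / (j − i). Reading off the sorted break points: {-2, 1, 5, 7}.
Verification: at each break x_0, at least two indices attain the minimum of min_i(a_i + i · x_0).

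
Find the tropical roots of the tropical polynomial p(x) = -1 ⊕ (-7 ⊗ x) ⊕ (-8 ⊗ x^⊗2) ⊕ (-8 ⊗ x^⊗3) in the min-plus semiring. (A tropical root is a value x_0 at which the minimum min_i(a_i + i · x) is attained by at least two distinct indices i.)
Roots: {0, 1, 6}

Each tropical root is a break point of the lower envelope of the lines y = a_i + i · x (there are 4 lines, with slopes 0, 1, ..., 3). Only the lines that attain the minimum somewhere contribute to roots; other lines are dominated. Here the surviving (envelope) indices are i = 3, i = 2, i = 1, i = 0.
Intersections between consecutive envelope lines give the roots: for adjacent envelope indices i < j the intersection is x = (a_i − a_j) / (j − i). Reading off the sorted break points: {0, 1, 6}.
Verification: at each break x_0, at least two indices attain the minimum of min_i(a_i + i · x_0).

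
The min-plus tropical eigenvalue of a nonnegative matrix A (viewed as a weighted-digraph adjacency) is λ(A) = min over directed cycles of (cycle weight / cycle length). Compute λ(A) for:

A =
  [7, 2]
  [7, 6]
λ(A) = 9/2

Enumerate directed cycles and compute their means (weight / length). Sample:
  cycle 0 → 0: weight = 7, length = 1, mean = 7/1 ≈ 7.000
  cycle 1 → 1: weight = 6, length = 1, mean = 6/1 ≈ 6.000
  cycle 0 → 1 → 0: weight = 9, length = 2, mean = 9/2 ≈ 4.500
  cycle 1 → 0 → 1: weight = 9, length = 2, mean = 9/2 ≈ 4.500
Minimum mean = 4.500, attained e.g. along the cycle 0 → 1 → 0 with weight 9 and length 2. So λ(A) = 9/2 = 9/2.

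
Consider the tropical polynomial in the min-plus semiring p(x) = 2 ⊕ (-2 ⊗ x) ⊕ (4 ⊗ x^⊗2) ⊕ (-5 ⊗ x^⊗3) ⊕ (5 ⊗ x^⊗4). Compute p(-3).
p(-3) = -14

A tropical monomial a ⊗ x^⊗i evaluates to a + i · x. Evaluating each term at x = -3:
  Term 0 contributes 2 + 0 · -3 = 2
  Term 1 contributes -2 + 1 · -3 = -5
  Term 2 contributes 4 + 2 · -3 = -2
  Term 3 contributes -5 + 3 · -3 = -14
  Term 4 contributes 5 + 4 · -3 = -7
p(-3) = ⊕ of these = min[2, -5, -2, -14, -7] = -14.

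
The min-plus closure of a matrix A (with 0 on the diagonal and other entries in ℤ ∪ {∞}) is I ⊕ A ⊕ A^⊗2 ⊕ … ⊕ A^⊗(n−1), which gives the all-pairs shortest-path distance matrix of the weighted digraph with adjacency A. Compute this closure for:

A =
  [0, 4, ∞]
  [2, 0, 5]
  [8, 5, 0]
Closure =
  [0, 4, 9]
  [2, 0, 5]
  [7, 5, 0]

This is the Floyd-Warshall all-pairs shortest-path computation. For each intermediate vertex k = 0, 1, …, 2, update dist[i][j] ← min(dist[i][j], dist[i][k] + dist[k][j]). The final matrix gives, for each (i, j), the minimum total weight of any directed path from i to j (possibly empty when i = j).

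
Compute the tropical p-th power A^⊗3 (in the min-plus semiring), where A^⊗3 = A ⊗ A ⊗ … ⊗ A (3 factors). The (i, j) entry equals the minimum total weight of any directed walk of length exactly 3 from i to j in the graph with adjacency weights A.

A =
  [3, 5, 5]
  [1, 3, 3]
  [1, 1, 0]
A^⊗3 =
  [6, 6, 5]
  [4, 4, 3]
  [1, 1, 0]

Each entry (A^⊗3)_ij equals the minimum over all length-3 walks i = v_0 → v_1 → … → v_3 = j of Σ_t A[v_t][v_{t+1}]. For example, for (i, j) = (0, 2) we minimise over 9 possible intermediate vertex sequences; the minimum is 5, attained along the walk 0 → 2 → 2 → 2.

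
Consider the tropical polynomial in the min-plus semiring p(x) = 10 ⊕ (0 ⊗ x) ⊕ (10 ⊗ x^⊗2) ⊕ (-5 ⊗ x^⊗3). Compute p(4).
p(4) = 4

A tropical monomial a ⊗ x^⊗i evaluates to a + i · x. Evaluating each term at x = 4:
  Term 0 contributes 10 + 0 · 4 = 10
  Term 1 contributes 0 + 1 · 4 = 4
  Term 2 contributes 10 + 2 · 4 = 18
  Term 3 contributes -5 + 3 · 4 = 7
p(4) = ⊕ of these = min[10, 4, 18, 7] = 4.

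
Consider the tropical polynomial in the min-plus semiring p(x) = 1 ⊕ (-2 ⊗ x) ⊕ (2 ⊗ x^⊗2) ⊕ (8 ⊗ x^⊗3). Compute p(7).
p(7) = 1

A tropical monomial a ⊗ x^⊗i evaluates to a + i · x. Evaluating each term at x = 7:
  Term 0 contributes 1 + 0 · 7 = 1
  Term 1 contributes -2 + 1 · 7 = 5
  Term 2 contributes 2 + 2 · 7 = 16
  Term 3 contributes 8 + 3 · 7 = 29
p(7) = ⊕ of these = min[1, 5, 16, 29] = 1.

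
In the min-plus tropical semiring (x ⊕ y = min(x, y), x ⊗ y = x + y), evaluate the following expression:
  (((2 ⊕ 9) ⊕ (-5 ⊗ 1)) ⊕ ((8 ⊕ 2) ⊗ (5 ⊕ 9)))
(((2 ⊕ 9) ⊕ (-5 ⊗ 1)) ⊕ ((8 ⊕ 2) ⊗ (5 ⊕ 9))) = -4

Expand innermost to outermost. Recall ⊕ takes the minimum of its arguments and ⊗ takes their sum. Working out the expression (((2 ⊕ 9) ⊕ (-5 ⊗ 1)) ⊕ ((8 ⊕ 2) ⊗ (5 ⊕ 9))) gives -4.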